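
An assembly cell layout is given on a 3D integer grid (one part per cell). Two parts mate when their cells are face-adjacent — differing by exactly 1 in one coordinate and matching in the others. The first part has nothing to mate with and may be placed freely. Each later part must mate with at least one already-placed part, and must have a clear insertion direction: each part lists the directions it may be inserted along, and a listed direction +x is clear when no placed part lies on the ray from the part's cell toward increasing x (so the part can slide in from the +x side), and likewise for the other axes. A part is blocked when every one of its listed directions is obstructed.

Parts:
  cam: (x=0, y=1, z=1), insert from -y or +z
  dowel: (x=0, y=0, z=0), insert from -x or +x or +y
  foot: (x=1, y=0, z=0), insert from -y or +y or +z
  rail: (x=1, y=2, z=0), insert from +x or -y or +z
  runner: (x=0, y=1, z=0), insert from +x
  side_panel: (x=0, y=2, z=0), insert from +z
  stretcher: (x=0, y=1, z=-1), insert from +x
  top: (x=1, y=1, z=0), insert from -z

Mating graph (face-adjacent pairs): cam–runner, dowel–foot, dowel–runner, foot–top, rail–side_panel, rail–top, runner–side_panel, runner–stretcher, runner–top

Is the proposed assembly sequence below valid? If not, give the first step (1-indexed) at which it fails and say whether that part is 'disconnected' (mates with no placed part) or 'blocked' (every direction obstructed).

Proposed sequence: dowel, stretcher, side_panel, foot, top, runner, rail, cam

1. dowel@(0, 0, 0) [-x clear] — {dowel}
2. stretcher@(0, 1, -1) — no placed neighbour ⇒ disconnected

Invalid at step 2 (disconnected)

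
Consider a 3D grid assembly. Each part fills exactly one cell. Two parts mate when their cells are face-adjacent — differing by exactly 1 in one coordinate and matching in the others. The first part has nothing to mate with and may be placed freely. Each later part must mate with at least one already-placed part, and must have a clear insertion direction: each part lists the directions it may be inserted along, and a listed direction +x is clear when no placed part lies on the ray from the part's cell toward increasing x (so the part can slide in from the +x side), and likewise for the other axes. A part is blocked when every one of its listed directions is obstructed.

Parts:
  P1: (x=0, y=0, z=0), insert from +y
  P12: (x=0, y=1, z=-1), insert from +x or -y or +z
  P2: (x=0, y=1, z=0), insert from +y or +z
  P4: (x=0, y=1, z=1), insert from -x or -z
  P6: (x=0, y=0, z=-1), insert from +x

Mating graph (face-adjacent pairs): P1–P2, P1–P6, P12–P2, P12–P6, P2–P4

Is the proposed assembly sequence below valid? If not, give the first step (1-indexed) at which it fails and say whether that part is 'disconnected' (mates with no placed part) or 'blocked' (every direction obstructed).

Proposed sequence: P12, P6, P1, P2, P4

1. P12@(0, 1, -1) [+x clear] — {P12}
2. P6@(0, 0, -1) [+x clear] — {P12, P6}
3. P1@(0, 0, 0) [+y clear] — {P1, P12, P6}
4. P2@(0, 1, 0) [+y clear] — {P1, P12, P2, P6}
5. P4@(0, 1, 1) [-x clear] — {P1, P12, P2, P4, P6}

Valid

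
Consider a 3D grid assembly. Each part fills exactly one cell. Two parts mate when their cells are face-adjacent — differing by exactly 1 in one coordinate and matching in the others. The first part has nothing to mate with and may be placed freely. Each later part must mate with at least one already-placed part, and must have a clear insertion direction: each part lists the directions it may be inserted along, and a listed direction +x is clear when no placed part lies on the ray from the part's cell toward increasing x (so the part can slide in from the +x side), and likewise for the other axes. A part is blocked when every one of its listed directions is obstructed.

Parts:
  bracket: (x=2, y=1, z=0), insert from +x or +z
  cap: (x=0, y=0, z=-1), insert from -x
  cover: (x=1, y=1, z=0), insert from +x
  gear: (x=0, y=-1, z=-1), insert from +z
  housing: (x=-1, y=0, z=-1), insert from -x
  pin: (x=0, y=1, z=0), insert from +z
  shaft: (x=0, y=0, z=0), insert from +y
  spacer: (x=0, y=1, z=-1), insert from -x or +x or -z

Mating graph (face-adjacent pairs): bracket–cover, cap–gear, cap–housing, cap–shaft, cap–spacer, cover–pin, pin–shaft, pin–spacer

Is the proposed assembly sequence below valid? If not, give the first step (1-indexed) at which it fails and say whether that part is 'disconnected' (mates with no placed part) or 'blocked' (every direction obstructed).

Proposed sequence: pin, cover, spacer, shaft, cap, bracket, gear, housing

Invalid at step 4 (blocked)

1. pin@(0, 1, 0) [+z clear] — {pin}
2. cover@(1, 1, 0) [+x clear] — {cover, pin}
3. spacer@(0, 1, -1) [-x clear] — {cover, pin, spacer}
4. shaft@(0, 0, 0) — +y all obstructed ⇒ blocked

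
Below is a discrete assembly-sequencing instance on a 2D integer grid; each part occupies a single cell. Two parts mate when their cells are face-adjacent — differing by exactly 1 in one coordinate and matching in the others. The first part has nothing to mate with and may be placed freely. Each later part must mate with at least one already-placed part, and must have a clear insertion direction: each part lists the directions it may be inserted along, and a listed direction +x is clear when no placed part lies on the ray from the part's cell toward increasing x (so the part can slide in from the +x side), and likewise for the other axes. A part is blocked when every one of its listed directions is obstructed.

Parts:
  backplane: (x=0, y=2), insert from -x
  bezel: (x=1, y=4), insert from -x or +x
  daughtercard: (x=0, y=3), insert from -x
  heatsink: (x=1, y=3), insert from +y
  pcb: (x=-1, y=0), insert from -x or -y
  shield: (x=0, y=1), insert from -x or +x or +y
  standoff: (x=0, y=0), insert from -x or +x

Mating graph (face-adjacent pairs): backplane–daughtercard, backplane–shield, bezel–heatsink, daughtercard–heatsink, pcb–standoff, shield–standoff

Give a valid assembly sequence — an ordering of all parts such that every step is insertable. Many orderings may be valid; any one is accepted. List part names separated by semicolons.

1. daughtercard@(0, 3) [-x clear] — {daughtercard}
2. backplane@(0, 2) [-x clear] — {backplane, daughtercard}
3. shield@(0, 1) [-x clear] — {backplane, daughtercard, shield}
4. standoff@(0, 0) [-x clear] — {backplane, daughtercard, shield, standoff}
5. pcb@(-1, 0) [-x clear] — {backplane, daughtercard, pcb, shield, standoff}
6. heatsink@(1, 3) [+y clear] — {backplane, daughtercard, heatsink, pcb, shield, standoff}
7. bezel@(1, 4) [-x clear] — {backplane, bezel, daughtercard, heatsink, pcb, shield, standoff}

daughtercard; backplane; shield; standoff; pcb; heatsink; bezel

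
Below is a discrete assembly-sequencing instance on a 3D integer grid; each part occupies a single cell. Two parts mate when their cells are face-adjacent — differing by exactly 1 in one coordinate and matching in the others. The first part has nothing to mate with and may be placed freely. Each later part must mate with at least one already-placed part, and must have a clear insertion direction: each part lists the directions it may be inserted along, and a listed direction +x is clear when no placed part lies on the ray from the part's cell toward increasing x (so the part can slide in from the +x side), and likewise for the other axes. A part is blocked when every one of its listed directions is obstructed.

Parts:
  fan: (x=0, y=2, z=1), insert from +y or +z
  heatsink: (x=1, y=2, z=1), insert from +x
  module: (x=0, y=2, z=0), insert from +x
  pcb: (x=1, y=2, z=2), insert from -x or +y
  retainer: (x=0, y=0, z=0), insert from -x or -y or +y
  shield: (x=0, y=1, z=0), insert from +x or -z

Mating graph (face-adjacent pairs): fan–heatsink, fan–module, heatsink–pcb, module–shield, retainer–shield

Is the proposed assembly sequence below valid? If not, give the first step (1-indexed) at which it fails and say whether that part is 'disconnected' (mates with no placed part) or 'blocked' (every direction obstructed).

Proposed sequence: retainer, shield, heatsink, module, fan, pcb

1. retainer@(0, 0, 0) [-x clear] — {retainer}
2. shield@(0, 1, 0) [+x clear] — {retainer, shield}
3. heatsink@(1, 2, 1) — no placed neighbour ⇒ disconnected

Invalid at step 3 (disconnected)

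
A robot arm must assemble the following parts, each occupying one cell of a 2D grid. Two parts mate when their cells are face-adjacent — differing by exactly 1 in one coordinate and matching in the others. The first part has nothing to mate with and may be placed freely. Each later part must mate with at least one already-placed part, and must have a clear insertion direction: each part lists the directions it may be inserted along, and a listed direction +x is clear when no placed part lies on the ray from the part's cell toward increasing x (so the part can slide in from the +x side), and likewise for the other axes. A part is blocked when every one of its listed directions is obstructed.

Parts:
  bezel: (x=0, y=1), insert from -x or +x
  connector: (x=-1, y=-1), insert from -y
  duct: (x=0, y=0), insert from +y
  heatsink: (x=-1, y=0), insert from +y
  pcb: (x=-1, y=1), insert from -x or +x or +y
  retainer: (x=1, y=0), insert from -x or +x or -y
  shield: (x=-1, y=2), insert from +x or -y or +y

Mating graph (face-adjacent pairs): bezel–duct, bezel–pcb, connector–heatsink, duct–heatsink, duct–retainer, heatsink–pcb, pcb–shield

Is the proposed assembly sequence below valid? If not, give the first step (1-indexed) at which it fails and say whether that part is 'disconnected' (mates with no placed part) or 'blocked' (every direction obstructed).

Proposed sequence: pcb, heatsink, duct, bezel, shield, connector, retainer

Invalid at step 2 (blocked)

1. pcb@(-1, 1) [-x clear] — {pcb}
2. heatsink@(-1, 0) — +y all obstructed ⇒ blocked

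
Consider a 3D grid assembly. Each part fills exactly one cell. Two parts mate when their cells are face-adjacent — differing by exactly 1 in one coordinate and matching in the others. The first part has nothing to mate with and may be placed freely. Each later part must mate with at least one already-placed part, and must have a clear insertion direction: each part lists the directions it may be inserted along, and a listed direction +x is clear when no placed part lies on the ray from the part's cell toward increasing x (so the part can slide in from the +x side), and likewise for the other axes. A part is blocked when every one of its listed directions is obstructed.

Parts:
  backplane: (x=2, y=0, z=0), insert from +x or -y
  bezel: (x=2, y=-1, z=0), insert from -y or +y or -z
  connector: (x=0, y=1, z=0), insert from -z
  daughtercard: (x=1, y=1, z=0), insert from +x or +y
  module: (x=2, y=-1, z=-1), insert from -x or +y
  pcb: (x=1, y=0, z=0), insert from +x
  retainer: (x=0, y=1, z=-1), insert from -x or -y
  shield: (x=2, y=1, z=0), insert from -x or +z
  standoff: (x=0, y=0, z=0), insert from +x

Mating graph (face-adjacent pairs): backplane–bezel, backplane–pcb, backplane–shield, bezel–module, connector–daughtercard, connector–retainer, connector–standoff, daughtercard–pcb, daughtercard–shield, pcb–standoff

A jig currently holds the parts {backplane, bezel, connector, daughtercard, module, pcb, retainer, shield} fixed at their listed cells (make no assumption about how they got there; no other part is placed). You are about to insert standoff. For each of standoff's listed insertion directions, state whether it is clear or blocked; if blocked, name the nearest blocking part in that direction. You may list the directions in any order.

+x: nearest on ray is pcb@(1, 0, 0) ⇒ blocked

+x: blocked by pcb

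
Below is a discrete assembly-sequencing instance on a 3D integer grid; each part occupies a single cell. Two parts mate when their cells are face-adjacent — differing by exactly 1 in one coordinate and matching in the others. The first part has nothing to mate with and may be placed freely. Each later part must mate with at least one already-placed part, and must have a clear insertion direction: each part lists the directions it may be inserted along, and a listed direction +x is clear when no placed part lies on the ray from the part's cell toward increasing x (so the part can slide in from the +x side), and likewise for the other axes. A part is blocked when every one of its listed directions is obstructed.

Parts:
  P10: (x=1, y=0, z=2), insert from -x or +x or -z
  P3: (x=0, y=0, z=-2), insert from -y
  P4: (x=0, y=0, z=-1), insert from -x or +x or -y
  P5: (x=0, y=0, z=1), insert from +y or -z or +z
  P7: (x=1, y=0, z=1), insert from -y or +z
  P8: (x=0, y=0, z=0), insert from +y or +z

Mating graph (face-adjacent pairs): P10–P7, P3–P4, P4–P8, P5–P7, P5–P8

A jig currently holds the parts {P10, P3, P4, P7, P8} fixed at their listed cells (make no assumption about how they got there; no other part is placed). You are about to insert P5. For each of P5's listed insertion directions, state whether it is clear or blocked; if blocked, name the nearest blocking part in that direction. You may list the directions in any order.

+y: ray from P5(0, 0, 1) has no placed part ⇒ clear
-z: nearest on ray is P8@(0, 0, 0) ⇒ blocked
+z: ray from P5(0, 0, 1) has no placed part ⇒ clear

+y: clear; +z: clear; -z: blocked by P8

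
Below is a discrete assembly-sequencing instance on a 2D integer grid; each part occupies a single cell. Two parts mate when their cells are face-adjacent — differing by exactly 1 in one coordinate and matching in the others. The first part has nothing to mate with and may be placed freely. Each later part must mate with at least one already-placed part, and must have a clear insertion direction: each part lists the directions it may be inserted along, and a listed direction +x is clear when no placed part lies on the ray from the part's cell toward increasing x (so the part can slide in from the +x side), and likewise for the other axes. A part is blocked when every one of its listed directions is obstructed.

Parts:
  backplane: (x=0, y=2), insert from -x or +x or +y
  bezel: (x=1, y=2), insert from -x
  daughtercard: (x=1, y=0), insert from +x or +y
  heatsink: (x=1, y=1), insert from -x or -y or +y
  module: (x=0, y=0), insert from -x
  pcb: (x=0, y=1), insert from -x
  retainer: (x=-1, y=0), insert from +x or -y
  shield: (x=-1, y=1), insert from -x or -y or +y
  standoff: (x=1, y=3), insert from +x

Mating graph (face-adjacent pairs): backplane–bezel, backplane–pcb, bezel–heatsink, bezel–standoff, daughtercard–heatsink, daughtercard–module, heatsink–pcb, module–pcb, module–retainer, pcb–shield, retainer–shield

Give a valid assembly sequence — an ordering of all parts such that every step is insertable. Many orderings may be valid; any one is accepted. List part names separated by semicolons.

1. daughtercard@(1, 0) [+x clear] — {daughtercard}
2. module@(0, 0) [-x clear] — {daughtercard, module}
3. pcb@(0, 1) [-x clear] — {daughtercard, module, pcb}
4. shield@(-1, 1) [-x clear] — {daughtercard, module, pcb, shield}
5. heatsink@(1, 1) [+y clear] — {daughtercard, heatsink, module, pcb, shield}
6. bezel@(1, 2) [-x clear] — {bezel, daughtercard, heatsink, module, pcb, shield}
7. backplane@(0, 2) [-x clear] — {backplane, bezel, daughtercard, heatsink, module, pcb, shield}
8. standoff@(1, 3) [+x clear] — {backplane, bezel, daughtercard, heatsink, module, pcb, shield, standoff}
9. retainer@(-1, 0) [-y clear] — {backplane, bezel, daughtercard, heatsink, module, pcb, retainer, shield, standoff}

daughtercard; module; pcb; shield; heatsink; bezel; backplane; standoff; retainer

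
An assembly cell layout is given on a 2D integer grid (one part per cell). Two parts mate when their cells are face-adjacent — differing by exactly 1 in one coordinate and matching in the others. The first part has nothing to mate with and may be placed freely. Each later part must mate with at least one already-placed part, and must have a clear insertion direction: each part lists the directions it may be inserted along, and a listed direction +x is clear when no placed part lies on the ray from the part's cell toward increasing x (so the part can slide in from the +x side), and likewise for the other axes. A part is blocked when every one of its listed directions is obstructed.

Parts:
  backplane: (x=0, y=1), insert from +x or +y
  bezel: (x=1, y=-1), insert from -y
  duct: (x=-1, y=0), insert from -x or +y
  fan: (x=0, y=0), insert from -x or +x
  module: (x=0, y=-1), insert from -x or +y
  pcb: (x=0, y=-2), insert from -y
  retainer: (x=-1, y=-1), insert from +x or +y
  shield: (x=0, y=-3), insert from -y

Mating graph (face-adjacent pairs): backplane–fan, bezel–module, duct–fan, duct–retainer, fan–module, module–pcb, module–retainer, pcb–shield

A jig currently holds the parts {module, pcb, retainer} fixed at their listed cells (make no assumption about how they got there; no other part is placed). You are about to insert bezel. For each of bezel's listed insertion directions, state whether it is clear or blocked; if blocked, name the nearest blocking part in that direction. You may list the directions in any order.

-y: ray from bezel(1, -1) has no placed part ⇒ clear

-y: clear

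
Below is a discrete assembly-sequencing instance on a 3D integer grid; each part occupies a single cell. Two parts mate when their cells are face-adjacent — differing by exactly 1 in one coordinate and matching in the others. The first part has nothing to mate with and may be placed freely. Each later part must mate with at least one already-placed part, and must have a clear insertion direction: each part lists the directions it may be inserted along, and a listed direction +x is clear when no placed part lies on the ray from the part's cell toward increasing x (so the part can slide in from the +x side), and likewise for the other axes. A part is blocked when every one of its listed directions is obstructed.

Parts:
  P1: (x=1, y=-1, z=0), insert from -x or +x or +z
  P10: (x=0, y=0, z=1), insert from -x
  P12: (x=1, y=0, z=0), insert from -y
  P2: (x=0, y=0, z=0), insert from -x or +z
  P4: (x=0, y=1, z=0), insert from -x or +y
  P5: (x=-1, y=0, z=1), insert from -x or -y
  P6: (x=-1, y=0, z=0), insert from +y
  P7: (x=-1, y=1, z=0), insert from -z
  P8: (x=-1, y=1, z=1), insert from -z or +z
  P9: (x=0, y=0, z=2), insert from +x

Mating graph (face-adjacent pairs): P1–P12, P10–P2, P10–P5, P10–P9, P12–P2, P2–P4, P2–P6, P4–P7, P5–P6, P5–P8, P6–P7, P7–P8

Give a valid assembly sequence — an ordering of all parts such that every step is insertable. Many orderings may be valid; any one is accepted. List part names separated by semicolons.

P6; P7; P8; P4; P2; P12; P10; P9; P1; P5

1. P6@(-1, 0, 0) [+y clear] — {P6}
2. P7@(-1, 1, 0) [-z clear] — {P6, P7}
3. P8@(-1, 1, 1) [+z clear] — {P6, P7, P8}
4. P4@(0, 1, 0) [+y clear] — {P4, P6, P7, P8}
5. P2@(0, 0, 0) [+z clear] — {P2, P4, P6, P7, P8}
6. P12@(1, 0, 0) [-y clear] — {P12, P2, P4, P6, P7, P8}
7. P10@(0, 0, 1) [-x clear] — {P10, P12, P2, P4, P6, P7, P8}
8. P9@(0, 0, 2) [+x clear] — {P10, P12, P2, P4, P6, P7, P8, P9}
9. P1@(1, -1, 0) [-x clear] — {P1, P10, P12, P2, P4, P6, P7, P8, P9}
10. P5@(-1, 0, 1) [-x clear] — {P1, P10, P12, P2, P4, P5, P6, P7, P8, P9}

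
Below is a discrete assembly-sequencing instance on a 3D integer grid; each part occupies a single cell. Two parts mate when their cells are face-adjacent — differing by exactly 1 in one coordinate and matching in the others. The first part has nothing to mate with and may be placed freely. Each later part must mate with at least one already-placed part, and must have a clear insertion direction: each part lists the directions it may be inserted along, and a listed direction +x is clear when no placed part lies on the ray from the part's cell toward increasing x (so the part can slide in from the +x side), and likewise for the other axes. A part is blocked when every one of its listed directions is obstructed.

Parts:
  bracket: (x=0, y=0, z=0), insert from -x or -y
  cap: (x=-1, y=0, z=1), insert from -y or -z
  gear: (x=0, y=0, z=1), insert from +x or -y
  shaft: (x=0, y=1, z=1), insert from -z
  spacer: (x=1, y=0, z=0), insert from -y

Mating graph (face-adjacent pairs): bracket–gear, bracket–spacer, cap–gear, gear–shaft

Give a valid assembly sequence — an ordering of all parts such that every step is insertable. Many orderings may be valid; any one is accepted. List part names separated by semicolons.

1. cap@(-1, 0, 1) [-y clear] — {cap}
2. gear@(0, 0, 1) [+x clear] — {cap, gear}
3. shaft@(0, 1, 1) [-z clear] — {cap, gear, shaft}
4. bracket@(0, 0, 0) [-x clear] — {bracket, cap, gear, shaft}
5. spacer@(1, 0, 0) [-y clear] — {bracket, cap, gear, shaft, spacer}

cap; gear; shaft; bracket; spacer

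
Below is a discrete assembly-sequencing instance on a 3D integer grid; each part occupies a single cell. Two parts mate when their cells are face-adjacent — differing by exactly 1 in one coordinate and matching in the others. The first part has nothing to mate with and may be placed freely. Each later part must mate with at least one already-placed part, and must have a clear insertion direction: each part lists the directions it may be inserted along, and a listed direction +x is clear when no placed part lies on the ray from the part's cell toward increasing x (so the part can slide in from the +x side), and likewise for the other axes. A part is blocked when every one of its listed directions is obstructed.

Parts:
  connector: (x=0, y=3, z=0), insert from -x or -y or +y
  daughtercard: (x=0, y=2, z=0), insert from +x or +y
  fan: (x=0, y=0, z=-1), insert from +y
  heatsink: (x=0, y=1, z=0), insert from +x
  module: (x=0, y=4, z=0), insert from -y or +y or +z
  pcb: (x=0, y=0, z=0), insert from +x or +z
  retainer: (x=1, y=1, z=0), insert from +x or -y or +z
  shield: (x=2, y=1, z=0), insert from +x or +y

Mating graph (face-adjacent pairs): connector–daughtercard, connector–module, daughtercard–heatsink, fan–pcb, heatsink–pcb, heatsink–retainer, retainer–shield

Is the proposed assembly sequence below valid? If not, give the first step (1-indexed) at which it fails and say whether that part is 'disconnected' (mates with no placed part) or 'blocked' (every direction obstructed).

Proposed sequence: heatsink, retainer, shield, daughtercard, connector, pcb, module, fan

1. heatsink@(0, 1, 0) [+x clear] — {heatsink}
2. retainer@(1, 1, 0) [+x clear] — {heatsink, retainer}
3. shield@(2, 1, 0) [+x clear] — {heatsink, retainer, shield}
4. daughtercard@(0, 2, 0) [+x clear] — {daughtercard, heatsink, retainer, shield}
5. connector@(0, 3, 0) [-x clear] — {connector, daughtercard, heatsink, retainer, shield}
6. pcb@(0, 0, 0) [+x clear] — {connector, daughtercard, heatsink, pcb, retainer, shield}
7. module@(0, 4, 0) [+y clear] — {connector, daughtercard, heatsink, module, pcb, retainer, shield}
8. fan@(0, 0, -1) [+y clear] — {connector, daughtercard, fan, heatsink, module, pcb, retainer, shield}

Valid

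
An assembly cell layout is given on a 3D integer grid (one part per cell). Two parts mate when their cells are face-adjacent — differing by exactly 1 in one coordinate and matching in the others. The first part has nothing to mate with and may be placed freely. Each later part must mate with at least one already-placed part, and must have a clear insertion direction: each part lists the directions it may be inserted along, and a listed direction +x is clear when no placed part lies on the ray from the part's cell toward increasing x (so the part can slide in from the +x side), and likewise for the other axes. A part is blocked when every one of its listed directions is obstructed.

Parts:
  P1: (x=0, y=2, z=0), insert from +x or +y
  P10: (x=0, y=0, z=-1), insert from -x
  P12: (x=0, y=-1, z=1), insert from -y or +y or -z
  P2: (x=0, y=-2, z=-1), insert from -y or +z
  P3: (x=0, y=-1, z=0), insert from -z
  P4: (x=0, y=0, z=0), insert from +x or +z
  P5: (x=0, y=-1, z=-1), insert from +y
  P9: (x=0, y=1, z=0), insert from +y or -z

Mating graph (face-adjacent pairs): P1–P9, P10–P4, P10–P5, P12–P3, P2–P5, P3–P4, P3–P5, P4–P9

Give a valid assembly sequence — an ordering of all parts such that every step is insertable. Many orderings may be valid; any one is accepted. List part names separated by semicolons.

P4; P9; P1; P3; P5; P10; P2; P12

1. P4@(0, 0, 0) [+x clear] — {P4}
2. P9@(0, 1, 0) [+y clear] — {P4, P9}
3. P1@(0, 2, 0) [+x clear] — {P1, P4, P9}
4. P3@(0, -1, 0) [-z clear] — {P1, P3, P4, P9}
5. P5@(0, -1, -1) [+y clear] — {P1, P3, P4, P5, P9}
6. P10@(0, 0, -1) [-x clear] — {P1, P10, P3, P4, P5, P9}
7. P2@(0, -2, -1) [-y clear] — {P1, P10, P2, P3, P4, P5, P9}
8. P12@(0, -1, 1) [-y clear] — {P1, P10, P12, P2, P3, P4, P5, P9}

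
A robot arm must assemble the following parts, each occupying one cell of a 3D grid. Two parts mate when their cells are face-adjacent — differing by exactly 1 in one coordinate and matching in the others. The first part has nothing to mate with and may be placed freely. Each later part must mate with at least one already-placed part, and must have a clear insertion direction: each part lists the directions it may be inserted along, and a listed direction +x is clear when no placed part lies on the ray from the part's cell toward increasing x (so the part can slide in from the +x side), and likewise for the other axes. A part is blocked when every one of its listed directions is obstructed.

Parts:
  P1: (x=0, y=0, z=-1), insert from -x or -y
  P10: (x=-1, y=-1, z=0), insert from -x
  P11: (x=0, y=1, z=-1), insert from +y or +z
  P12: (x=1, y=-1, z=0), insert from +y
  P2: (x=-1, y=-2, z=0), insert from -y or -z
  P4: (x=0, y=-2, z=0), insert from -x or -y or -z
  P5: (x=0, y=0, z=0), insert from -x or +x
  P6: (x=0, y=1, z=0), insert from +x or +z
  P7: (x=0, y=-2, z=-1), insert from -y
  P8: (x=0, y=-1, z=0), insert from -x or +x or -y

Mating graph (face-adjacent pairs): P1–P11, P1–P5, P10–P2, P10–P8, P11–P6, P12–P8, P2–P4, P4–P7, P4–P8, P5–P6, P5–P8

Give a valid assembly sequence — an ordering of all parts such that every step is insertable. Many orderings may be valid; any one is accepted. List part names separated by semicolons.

P8; P5; P6; P12; P10; P2; P11; P4; P7; P1

1. P8@(0, -1, 0) [-x clear] — {P8}
2. P5@(0, 0, 0) [-x clear] — {P5, P8}
3. P6@(0, 1, 0) [+x clear] — {P5, P6, P8}
4. P12@(1, -1, 0) [+y clear] — {P12, P5, P6, P8}
5. P10@(-1, -1, 0) [-x clear] — {P10, P12, P5, P6, P8}
6. P2@(-1, -2, 0) [-y clear] — {P10, P12, P2, P5, P6, P8}
7. P11@(0, 1, -1) [+y clear] — {P10, P11, P12, P2, P5, P6, P8}
8. P4@(0, -2, 0) [-y clear] — {P10, P11, P12, P2, P4, P5, P6, P8}
9. P7@(0, -2, -1) [-y clear] — {P10, P11, P12, P2, P4, P5, P6, P7, P8}
10. P1@(0, 0, -1) [-x clear] — {P1, P10, P11, P12, P2, P4, P5, P6, P7, P8}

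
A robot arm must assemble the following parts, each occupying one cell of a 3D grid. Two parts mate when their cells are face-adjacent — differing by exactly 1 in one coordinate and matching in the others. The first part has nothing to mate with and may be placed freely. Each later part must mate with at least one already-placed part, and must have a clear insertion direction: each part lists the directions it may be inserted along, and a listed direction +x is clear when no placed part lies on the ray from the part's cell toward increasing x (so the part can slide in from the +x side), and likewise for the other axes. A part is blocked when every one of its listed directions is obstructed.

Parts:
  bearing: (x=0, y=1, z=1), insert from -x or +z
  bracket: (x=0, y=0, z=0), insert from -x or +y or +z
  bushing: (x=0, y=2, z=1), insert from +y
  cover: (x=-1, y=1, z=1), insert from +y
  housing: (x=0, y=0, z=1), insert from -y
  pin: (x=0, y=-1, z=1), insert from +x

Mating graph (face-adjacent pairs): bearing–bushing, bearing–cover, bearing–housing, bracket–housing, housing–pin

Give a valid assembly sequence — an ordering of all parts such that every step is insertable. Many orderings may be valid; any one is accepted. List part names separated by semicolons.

cover; bearing; bushing; housing; pin; bracket

1. cover@(-1, 1, 1) [+y clear] — {cover}
2. bearing@(0, 1, 1) [+z clear] — {bearing, cover}
3. bushing@(0, 2, 1) [+y clear] — {bearing, bushing, cover}
4. housing@(0, 0, 1) [-y clear] — {bearing, bushing, cover, housing}
5. pin@(0, -1, 1) [+x clear] — {bearing, bushing, cover, housing, pin}
6. bracket@(0, 0, 0) [-x clear] — {bearing, bracket, bushing, cover, housing, pin}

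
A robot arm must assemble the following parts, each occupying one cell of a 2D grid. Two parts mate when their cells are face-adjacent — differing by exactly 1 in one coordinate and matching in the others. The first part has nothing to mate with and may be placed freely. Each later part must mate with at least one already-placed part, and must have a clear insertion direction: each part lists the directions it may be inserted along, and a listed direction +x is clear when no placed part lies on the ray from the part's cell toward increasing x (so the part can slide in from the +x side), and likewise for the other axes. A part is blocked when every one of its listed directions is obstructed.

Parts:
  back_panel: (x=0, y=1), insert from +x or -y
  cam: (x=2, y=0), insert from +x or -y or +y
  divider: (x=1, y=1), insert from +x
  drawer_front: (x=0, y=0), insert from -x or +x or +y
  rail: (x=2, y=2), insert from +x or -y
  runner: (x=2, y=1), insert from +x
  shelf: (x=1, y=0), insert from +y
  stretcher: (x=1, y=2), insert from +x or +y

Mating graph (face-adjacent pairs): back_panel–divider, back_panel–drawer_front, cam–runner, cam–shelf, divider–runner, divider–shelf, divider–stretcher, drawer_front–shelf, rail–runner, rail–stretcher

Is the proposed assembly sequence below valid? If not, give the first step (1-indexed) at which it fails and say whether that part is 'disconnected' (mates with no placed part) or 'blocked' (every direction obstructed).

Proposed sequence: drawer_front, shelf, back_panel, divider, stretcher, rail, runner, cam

Valid

1. drawer_front@(0, 0) [-x clear] — {drawer_front}
2. shelf@(1, 0) [+y clear] — {drawer_front, shelf}
3. back_panel@(0, 1) [+x clear] — {back_panel, drawer_front, shelf}
4. divider@(1, 1) [+x clear] — {back_panel, divider, drawer_front, shelf}
5. stretcher@(1, 2) [+x clear] — {back_panel, divider, drawer_front, shelf, stretcher}
6. rail@(2, 2) [+x clear] — {back_panel, divider, drawer_front, rail, shelf, stretcher}
7. runner@(2, 1) [+x clear] — {back_panel, divider, drawer_front, rail, runner, shelf, stretcher}
8. cam@(2, 0) [+x clear] — {back_panel, cam, divider, drawer_front, rail, runner, shelf, stretcher}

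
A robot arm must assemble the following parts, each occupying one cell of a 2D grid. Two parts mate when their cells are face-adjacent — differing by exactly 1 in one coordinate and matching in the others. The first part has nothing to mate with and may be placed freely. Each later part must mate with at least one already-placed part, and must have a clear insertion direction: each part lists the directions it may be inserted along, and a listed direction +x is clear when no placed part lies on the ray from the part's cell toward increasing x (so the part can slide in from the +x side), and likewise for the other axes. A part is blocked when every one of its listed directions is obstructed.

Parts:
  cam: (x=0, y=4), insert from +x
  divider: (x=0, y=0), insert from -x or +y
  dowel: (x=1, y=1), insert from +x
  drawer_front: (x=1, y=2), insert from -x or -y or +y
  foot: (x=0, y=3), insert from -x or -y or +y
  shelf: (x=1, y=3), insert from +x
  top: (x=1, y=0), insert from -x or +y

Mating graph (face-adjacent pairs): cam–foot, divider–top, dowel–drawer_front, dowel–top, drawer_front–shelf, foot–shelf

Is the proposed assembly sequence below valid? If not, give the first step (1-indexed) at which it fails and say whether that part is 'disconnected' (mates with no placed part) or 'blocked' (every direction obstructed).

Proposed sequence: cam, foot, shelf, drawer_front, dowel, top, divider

1. cam@(0, 4) [+x clear] — {cam}
2. foot@(0, 3) [-x clear] — {cam, foot}
3. shelf@(1, 3) [+x clear] — {cam, foot, shelf}
4. drawer_front@(1, 2) [-x clear] — {cam, drawer_front, foot, shelf}
5. dowel@(1, 1) [+x clear] — {cam, dowel, drawer_front, foot, shelf}
6. top@(1, 0) [-x clear] — {cam, dowel, drawer_front, foot, shelf, top}
7. divider@(0, 0) [-x clear] — {cam, divider, dowel, drawer_front, foot, shelf, top}

Valid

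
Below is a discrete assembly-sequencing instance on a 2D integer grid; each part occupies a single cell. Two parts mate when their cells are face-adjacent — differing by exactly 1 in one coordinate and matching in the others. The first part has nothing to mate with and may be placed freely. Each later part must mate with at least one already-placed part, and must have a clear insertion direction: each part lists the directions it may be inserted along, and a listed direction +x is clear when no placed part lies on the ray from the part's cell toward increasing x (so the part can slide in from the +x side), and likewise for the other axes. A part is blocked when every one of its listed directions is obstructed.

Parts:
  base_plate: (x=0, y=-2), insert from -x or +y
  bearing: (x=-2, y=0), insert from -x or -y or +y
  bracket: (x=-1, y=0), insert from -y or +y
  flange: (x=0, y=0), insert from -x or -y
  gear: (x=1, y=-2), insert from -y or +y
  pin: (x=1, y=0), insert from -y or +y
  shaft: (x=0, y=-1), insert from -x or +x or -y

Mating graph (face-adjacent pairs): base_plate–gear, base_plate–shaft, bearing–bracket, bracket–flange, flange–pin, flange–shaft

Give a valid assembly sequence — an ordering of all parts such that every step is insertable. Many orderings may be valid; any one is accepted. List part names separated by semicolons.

1. bracket@(-1, 0) [-y clear] — {bracket}
2. bearing@(-2, 0) [-x clear] — {bearing, bracket}
3. flange@(0, 0) [-y clear] — {bearing, bracket, flange}
4. pin@(1, 0) [-y clear] — {bearing, bracket, flange, pin}
5. shaft@(0, -1) [-x clear] — {bearing, bracket, flange, pin, shaft}
6. base_plate@(0, -2) [-x clear] — {base_plate, bearing, bracket, flange, pin, shaft}
7. gear@(1, -2) [-y clear] — {base_plate, bearing, bracket, flange, gear, pin, shaft}

bracket; bearing; flange; pin; shaft; base_plate; gear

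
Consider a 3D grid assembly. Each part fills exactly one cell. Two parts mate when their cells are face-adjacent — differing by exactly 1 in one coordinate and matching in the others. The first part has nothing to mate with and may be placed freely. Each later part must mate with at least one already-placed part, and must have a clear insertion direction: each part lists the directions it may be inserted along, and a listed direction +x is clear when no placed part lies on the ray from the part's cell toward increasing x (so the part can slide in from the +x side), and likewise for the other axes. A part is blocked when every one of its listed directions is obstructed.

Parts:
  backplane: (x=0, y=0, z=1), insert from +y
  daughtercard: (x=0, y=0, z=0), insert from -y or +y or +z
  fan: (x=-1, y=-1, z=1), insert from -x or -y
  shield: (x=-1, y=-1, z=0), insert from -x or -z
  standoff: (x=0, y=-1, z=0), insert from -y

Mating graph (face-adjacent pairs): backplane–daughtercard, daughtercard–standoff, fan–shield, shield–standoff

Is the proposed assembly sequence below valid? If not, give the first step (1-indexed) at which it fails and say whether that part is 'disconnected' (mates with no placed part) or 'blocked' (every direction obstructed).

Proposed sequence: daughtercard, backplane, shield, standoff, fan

Invalid at step 3 (disconnected)

1. daughtercard@(0, 0, 0) [-y clear] — {daughtercard}
2. backplane@(0, 0, 1) [+y clear] — {backplane, daughtercard}
3. shield@(-1, -1, 0) — no placed neighbour ⇒ disconnected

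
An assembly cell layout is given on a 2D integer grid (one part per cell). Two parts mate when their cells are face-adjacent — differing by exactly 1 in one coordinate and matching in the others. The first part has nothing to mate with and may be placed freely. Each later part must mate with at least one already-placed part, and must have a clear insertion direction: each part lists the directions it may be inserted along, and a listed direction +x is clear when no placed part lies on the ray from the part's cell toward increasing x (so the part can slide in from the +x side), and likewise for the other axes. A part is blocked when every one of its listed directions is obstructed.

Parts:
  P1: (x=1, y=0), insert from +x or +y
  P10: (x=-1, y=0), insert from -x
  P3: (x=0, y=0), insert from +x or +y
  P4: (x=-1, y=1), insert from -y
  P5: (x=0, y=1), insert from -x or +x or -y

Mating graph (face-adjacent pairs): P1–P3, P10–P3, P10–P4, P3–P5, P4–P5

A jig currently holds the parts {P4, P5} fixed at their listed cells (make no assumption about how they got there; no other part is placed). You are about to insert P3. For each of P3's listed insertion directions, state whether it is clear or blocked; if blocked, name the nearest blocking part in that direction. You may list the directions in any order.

+x: ray from P3(0, 0) has no placed part ⇒ clear
+y: nearest on ray is P5@(0, 1) ⇒ blocked

+x: clear; +y: blocked by P5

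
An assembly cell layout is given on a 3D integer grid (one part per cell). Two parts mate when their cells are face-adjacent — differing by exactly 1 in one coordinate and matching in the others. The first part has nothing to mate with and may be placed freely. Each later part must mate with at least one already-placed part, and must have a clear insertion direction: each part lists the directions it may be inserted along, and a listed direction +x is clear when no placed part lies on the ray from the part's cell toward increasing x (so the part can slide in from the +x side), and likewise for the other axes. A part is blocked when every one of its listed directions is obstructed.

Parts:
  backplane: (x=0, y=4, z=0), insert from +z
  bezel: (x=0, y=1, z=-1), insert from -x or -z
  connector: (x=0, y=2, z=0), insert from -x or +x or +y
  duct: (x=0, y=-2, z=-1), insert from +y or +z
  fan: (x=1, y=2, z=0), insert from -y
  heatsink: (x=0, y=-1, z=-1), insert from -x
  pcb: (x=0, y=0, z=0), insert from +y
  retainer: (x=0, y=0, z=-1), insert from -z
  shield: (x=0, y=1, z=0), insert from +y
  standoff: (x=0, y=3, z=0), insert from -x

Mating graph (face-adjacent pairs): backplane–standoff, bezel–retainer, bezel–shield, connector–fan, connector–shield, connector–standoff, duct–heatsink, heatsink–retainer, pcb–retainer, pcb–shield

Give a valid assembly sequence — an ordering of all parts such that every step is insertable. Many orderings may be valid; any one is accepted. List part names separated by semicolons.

1. pcb@(0, 0, 0) [+y clear] — {pcb}
2. shield@(0, 1, 0) [+y clear] — {pcb, shield}
3. connector@(0, 2, 0) [-x clear] — {connector, pcb, shield}
4. standoff@(0, 3, 0) [-x clear] — {connector, pcb, shield, standoff}
5. bezel@(0, 1, -1) [-x clear] — {bezel, connector, pcb, shield, standoff}
6. fan@(1, 2, 0) [-y clear] — {bezel, connector, fan, pcb, shield, standoff}
7. retainer@(0, 0, -1) [-z clear] — {bezel, connector, fan, pcb, retainer, shield, standoff}
8. heatsink@(0, -1, -1) [-x clear] — {bezel, connector, fan, heatsink, pcb, retainer, shield, standoff}
9. duct@(0, -2, -1) [+z clear] — {bezel, connector, duct, fan, heatsink, pcb, retainer, shield, standoff}
10. backplane@(0, 4, 0) [+z clear] — {backplane, bezel, connector, duct, fan, heatsink, pcb, retainer, shield, standoff}

pcb; shield; connector; standoff; bezel; fan; retainer; heatsink; duct; backplane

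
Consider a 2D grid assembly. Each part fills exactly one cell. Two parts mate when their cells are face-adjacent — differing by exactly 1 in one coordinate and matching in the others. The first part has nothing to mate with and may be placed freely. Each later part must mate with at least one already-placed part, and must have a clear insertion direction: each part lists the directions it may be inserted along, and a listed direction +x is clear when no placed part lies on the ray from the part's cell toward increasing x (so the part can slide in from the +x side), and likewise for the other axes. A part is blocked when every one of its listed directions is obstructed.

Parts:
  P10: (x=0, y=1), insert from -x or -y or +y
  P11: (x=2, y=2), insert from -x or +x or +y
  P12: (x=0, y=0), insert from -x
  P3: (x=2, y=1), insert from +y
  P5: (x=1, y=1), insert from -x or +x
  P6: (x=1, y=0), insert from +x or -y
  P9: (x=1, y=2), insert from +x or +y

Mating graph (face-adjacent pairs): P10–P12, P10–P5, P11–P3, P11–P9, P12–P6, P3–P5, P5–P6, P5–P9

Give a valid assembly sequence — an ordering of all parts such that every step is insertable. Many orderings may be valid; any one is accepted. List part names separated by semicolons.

1. P6@(1, 0) [+x clear] — {P6}
2. P5@(1, 1) [-x clear] — {P5, P6}
3. P12@(0, 0) [-x clear] — {P12, P5, P6}
4. P3@(2, 1) [+y clear] — {P12, P3, P5, P6}
5. P11@(2, 2) [-x clear] — {P11, P12, P3, P5, P6}
6. P9@(1, 2) [+y clear] — {P11, P12, P3, P5, P6, P9}
7. P10@(0, 1) [-x clear] — {P10, P11, P12, P3, P5, P6, P9}

P6; P5; P12; P3; P11; P9; P10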